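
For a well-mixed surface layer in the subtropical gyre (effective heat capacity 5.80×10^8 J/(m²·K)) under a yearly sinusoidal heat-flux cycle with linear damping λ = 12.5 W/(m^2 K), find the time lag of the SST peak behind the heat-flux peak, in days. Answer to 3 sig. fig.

Areal heat capacity C = 5.80×10^8 J/(m²·K) (given).
ω = 2π / 3.15×10^7 s = 1.99×10^-7 s⁻¹.
Phase lag φ = arctan(Cω/λ) = arctan(116/12.5) = 1.46 rad.
Time lag = φ / ω = 1.46 / 1.99×10^-7 = 7.34×10^6 s = 85.0 days.

85.0 days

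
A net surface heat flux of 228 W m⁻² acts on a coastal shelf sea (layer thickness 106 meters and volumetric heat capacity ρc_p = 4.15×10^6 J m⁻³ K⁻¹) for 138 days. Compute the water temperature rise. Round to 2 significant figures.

Areal heat capacity C = ρc_p × D = 4.15×10^6 × 106 = 4.40×10^8 J/(m²·K).
Net heat input Q = F Δt = 228 × (138 days × 86400 s/day) = 2.72×10^9 J/m².
ΔT = Q / C = 2.72×10^9 / 4.40×10^8 = 6.18 K.

6.2 K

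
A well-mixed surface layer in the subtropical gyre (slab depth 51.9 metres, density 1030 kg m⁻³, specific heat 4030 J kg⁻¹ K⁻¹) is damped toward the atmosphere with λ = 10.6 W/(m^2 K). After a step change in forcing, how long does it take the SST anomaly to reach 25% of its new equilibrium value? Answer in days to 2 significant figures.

68 days

Areal heat capacity C = ρ c_p D = 1030 × 4030 × 51.9 = 2.15×10^8 J/(m^2 K).
τ = C / λ = 2.15×10^8 / 10.6 = 2.03×10^7 s.
Fraction reached: 1 − e^(−t/τ) = 0.25 ⇒ t = −τ ln(1 − 0.25) = τ × 0.288.
t = 5.85×10^6 s = 67.7 days.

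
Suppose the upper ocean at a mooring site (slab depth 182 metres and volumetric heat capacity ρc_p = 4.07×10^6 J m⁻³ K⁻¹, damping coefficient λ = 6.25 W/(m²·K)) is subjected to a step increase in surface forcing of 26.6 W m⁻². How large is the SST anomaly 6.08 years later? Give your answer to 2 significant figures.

3.4 K

Areal heat capacity C = ρc_p × D = 4.07×10^6 × 182 = 7.41×10^8 J/(m²·K).
τ = C / λ = 7.41×10^8 / 6.25 = 1.19×10^8 s.
Equilibrium anomaly ΔT_eq = F / λ = 26.6 / 6.25 = 4.26 K.
t = 6.08 years = 1.92×10^8 s, so t/τ = 1.62.
ΔT(t) = ΔT_eq (1 − e^(−t/τ)) = 4.26 × (1 − e^−1.62) = 3.41 K.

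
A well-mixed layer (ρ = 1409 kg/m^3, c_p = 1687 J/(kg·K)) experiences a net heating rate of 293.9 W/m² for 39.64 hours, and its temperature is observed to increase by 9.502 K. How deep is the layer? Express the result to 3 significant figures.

1.86 m

Heat input Q = F Δt = 293.9 × 1.43×10^5 s = 4.19×10^7 J/m².
Required areal heat capacity C = Q / ΔT = 4.41×10^6 J/(m²·K).
Depth D = C / (ρ c_p) = 4.41×10^6 / (1409 × 1687) = 1.86 m.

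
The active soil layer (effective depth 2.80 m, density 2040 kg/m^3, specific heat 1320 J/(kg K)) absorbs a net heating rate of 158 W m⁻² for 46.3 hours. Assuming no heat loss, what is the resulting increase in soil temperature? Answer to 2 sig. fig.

3.5 K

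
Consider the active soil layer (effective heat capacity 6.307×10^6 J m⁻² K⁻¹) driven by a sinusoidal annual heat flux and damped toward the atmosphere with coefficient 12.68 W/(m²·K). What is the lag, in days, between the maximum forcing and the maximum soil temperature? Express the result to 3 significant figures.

5.74 days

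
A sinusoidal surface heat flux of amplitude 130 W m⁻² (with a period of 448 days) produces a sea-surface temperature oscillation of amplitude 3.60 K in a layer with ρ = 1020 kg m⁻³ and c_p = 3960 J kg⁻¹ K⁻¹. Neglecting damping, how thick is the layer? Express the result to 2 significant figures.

ω = 2π / 3.87×10^7 s = 1.62×10^-7 s⁻¹.
Required C = F₀ / (A ω) = 130 / (3.60 × 1.62×10^-7) = 2.22×10^8 J/(m²·K).
D = C / (ρ c_p) = 2.22×10^8 / (1020 × 3960) = 55.1 m.

55 m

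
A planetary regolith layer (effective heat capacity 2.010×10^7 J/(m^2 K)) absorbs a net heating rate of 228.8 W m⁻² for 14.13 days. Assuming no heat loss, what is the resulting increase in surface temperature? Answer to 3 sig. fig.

13.9 K

Areal heat capacity C = 2.010×10^7 J/(m^2 K) (given).
Net heat input Q = F Δt = 228.8 × (14.13 days × 86400 s/day) = 2.79×10^8 J/m².
ΔT = Q / C = 2.79×10^8 / 2.01×10^7 = 13.9 K.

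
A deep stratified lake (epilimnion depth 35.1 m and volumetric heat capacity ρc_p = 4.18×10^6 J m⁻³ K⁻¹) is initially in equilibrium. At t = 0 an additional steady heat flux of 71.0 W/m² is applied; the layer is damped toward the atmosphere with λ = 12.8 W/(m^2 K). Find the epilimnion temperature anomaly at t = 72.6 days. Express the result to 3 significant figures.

2.34 K

Areal heat capacity C = ρc_p × D = 4.18×10^6 × 35.1 = 1.47×10^8 J/(m²·K).
τ = C / λ = 1.47×10^8 / 12.8 = 1.15×10^7 s.
Equilibrium anomaly ΔT_eq = F / λ = 71.0 / 12.8 = 5.55 K.
t = 72.6 days = 6.27×10^6 s, so t/τ = 0.547.
ΔT(t) = ΔT_eq (1 − e^(−t/τ)) = 5.55 × (1 − e^−0.547) = 2.34 K.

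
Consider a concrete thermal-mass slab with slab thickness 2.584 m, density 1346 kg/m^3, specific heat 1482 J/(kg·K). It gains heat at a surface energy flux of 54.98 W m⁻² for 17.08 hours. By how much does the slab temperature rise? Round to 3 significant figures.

0.656 K

Areal heat capacity C = ρ c_p D = 1346 × 1482 × 2.584 = 5.15×10^6 J/(m^2 K).
Net heat input Q = F Δt = 54.98 × (17.08 hours × 3600 s/hour) = 3.38×10^6 J/m².
ΔT = Q / C = 3.38×10^6 / 5.15×10^6 = 0.656 K.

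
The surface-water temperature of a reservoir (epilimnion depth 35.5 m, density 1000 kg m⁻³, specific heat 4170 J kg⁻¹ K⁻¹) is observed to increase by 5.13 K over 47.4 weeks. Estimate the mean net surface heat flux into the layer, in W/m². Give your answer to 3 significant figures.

Areal heat capacity C = ρ c_p D = 1000 × 4170 × 35.5 = 1.48×10^8 J/(m^2 K).
Required heat per unit area: Q = C ΔT = 1.48×10^8 × 5.13 = 7.59×10^8 J/m².
Flux F = Q / Δt = 7.59×10^8 / 2.87×10^7 s = 26.5 W/m².

26.5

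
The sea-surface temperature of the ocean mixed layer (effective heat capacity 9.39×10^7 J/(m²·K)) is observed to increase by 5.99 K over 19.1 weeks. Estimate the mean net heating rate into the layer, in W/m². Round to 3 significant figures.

48.7

Areal heat capacity C = 9.39×10^7 J/(m²·K) (given).
Required heat per unit area: Q = C ΔT = 9.39×10^7 × 5.99 = 5.62×10^8 J/m².
Flux F = Q / Δt = 5.62×10^8 / 1.16×10^7 s = 48.7 W/m².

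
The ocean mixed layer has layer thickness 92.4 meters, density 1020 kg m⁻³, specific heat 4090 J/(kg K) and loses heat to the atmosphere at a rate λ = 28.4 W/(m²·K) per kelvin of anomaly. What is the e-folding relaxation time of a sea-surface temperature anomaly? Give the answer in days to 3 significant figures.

Areal heat capacity C = ρ c_p D = 1020 × 4090 × 92.4 = 3.85×10^8 J/(m²·K).
Relaxation time τ = C / λ = 3.85×10^8 / 28.4 = 1.36×10^7 s.
In days: 1.36×10^7 s / (86400 s/day) = 157 days.

157 days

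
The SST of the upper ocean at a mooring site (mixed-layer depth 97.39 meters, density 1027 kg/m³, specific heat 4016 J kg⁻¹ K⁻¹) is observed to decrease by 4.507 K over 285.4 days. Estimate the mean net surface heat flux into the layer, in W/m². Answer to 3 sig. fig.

-73.4

Areal heat capacity C = ρ c_p D = 1027 × 4016 × 97.39 = 4.02×10^8 J/(m^2 K).
Required heat per unit area: Q = C ΔT = 4.02×10^8 × -4.507 = -1.81×10^9 J/m².
Flux F = Q / Δt = -1.81×10^9 / 2.47×10^7 s = -73.4 W/m².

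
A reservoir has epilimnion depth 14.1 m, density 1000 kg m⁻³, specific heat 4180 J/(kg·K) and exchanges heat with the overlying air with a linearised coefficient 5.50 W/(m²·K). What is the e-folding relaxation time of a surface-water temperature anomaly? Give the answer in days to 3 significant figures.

Areal heat capacity C = ρ c_p D = 1000 × 4180 × 14.1 = 5.89×10^7 J/(m²·K).
Relaxation time τ = C / λ = 5.89×10^7 / 5.50 = 1.07×10^7 s.
In days: 1.07×10^7 s / (86400 s/day) = 124 days.

124 days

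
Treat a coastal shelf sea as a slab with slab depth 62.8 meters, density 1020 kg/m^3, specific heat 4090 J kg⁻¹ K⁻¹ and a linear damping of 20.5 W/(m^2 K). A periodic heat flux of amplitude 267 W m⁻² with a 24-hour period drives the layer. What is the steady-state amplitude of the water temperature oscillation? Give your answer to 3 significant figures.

0.0140 K

Areal heat capacity C = ρ c_p D = 1020 × 4090 × 62.8 = 2.62×10^8 J/(m²·K).
Angular frequency ω = 2π / T = 2π / 86400 s = 7.27×10^-5 s⁻¹.
√((Cω)² + λ²) = √((19100)² + 20.5²) = 19100 W/(m²·K).
Amplitude A = F₀ / √((Cω)²+λ²) = 267 / 19100 = 0.0140 K.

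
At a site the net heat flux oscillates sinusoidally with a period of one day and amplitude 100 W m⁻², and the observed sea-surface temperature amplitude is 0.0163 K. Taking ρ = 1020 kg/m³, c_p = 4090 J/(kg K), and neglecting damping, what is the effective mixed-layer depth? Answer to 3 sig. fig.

ω = 2π / 86400 s = 7.27×10^-5 s⁻¹.
Required C = F₀ / (A ω) = 100 / (0.0163 × 7.27×10^-5) = 8.44×10^7 J/(m²·K).
D = C / (ρ c_p) = 8.44×10^7 / (1020 × 4090) = 20.2 m.

20.2 m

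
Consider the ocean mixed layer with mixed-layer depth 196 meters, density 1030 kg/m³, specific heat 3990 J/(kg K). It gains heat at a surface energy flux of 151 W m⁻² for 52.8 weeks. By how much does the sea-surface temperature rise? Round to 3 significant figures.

Areal heat capacity C = ρ c_p D = 1030 × 3990 × 196 = 8.06×10^8 J/(m^2 K).
Net heat input Q = F Δt = 151 × (52.8 weeks × 6.048×10^5 s/week) = 4.82×10^9 J/m².
ΔT = Q / C = 4.82×10^9 / 8.06×10^8 = 5.99 K.

5.99 K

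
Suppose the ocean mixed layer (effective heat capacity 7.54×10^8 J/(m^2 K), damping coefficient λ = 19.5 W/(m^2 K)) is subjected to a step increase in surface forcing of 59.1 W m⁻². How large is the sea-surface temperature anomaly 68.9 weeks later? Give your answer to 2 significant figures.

2.0 K

Areal heat capacity C = 7.54×10^8 J/(m^2 K) (given).
τ = C / λ = 7.54×10^8 / 19.5 = 3.87×10^7 s.
Equilibrium anomaly ΔT_eq = F / λ = 59.1 / 19.5 = 3.03 K.
t = 68.9 weeks = 4.17×10^7 s, so t/τ = 1.08.
ΔT(t) = ΔT_eq (1 − e^(−t/τ)) = 3.03 × (1 − e^−1.08) = 2.00 K.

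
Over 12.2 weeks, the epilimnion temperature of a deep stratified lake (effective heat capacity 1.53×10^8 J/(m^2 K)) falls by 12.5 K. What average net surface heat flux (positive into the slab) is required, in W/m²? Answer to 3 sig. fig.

Areal heat capacity C = 1.53×10^8 J/(m^2 K) (given).
Required heat per unit area: Q = C ΔT = 1.53×10^8 × -12.5 = -1.91×10^9 J/m².
Flux F = Q / Δt = -1.91×10^9 / 7.38×10^6 s = -259 W/m².

-259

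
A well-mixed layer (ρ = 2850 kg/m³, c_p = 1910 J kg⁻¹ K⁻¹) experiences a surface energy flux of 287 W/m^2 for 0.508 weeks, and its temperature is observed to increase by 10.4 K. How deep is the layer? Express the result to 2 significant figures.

1.6 m

Heat input Q = F Δt = 287 × 3.07×10^5 s = 8.82×10^7 J/m².
Required areal heat capacity C = Q / ΔT = 8.48×10^6 J/(m²·K).
Depth D = C / (ρ c_p) = 8.48×10^6 / (2850 × 1910) = 1.56 m.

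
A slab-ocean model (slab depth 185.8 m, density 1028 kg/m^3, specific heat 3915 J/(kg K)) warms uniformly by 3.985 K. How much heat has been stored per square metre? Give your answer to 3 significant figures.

2.98×10^9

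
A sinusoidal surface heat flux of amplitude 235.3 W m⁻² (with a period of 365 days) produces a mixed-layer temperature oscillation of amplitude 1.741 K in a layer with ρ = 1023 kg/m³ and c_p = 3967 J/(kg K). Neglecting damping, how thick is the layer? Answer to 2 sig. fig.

170 m

ω = 2π / 3.15×10^7 s = 1.99×10^-7 s⁻¹.
Required C = F₀ / (A ω) = 235.3 / (1.741 × 1.99×10^-7) = 6.78×10^8 J/(m²·K).
D = C / (ρ c_p) = 6.78×10^8 / (1023 × 3967) = 167 m.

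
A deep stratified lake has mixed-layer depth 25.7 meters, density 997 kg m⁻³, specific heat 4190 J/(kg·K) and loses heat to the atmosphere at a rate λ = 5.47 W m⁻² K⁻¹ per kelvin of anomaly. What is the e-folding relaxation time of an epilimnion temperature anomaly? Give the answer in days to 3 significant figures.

Areal heat capacity C = ρ c_p D = 997 × 4190 × 25.7 = 1.07×10^8 J m⁻² K⁻¹.
Relaxation time τ = C / λ = 1.07×10^8 / 5.47 = 1.96×10^7 s.
In days: 1.96×10^7 s / (86400 s/day) = 227 days.

227 days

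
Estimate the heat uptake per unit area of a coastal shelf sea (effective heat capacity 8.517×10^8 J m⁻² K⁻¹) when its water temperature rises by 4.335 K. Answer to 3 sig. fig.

3.69×10^9

Areal heat capacity C = 8.517×10^8 J m⁻² K⁻¹ (given).
ΔQ = C ΔT = 8.52×10^8 × 4.335 = 3.69×10^9 J/m².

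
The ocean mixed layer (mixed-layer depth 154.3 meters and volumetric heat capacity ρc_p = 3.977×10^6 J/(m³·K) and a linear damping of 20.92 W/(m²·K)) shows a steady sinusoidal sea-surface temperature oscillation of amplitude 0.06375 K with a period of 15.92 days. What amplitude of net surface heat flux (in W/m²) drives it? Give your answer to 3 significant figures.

Areal heat capacity C = ρc_p × D = 3.977×10^6 × 154.3 = 6.14×10^8 J/(m^2 K).
ω = 2π / 1.38×10^6 s = 4.57×10^-6 s⁻¹.
√((Cω)² + λ²) = √((2800)² + 20.92²) = 2800 W/(m²·K).
F₀ = A × √((Cω)²+λ²) = 0.06375 × 2800 = 179 W/m².

179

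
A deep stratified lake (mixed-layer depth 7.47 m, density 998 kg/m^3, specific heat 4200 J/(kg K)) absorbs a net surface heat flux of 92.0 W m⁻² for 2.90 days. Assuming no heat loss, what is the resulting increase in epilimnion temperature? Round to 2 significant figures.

Areal heat capacity C = ρ c_p D = 998 × 4200 × 7.47 = 3.13×10^7 J/(m^2 K).
Net heat input Q = F Δt = 92.0 × (2.90 days × 86400 s/day) = 2.31×10^7 J/m².
ΔT = Q / C = 2.31×10^7 / 3.13×10^7 = 0.736 K.

0.74 K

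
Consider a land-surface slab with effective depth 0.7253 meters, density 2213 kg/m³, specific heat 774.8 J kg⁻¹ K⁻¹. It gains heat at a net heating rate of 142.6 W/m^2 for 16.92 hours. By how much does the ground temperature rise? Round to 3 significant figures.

6.98 K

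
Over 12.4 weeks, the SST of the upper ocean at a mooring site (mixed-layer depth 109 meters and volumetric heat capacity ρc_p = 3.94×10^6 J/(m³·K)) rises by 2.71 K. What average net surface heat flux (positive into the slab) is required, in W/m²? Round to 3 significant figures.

Areal heat capacity C = ρc_p × D = 3.94×10^6 × 109 = 4.29×10^8 J m⁻² K⁻¹.
Required heat per unit area: Q = C ΔT = 4.29×10^8 × 2.71 = 1.16×10^9 J/m².
Flux F = Q / Δt = 1.16×10^9 / 7.50×10^6 s = 155 W/m².

155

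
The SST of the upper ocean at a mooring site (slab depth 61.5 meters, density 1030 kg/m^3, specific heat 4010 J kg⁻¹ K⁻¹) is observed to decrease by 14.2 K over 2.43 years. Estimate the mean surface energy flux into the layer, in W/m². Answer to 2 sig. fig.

Areal heat capacity C = ρ c_p D = 1030 × 4010 × 61.5 = 2.54×10^8 J m⁻² K⁻¹.
Required heat per unit area: Q = C ΔT = 2.54×10^8 × -14.2 = -3.61×10^9 J/m².
Flux F = Q / Δt = -3.61×10^9 / 7.67×10^7 s = -47.0 W/m².

-47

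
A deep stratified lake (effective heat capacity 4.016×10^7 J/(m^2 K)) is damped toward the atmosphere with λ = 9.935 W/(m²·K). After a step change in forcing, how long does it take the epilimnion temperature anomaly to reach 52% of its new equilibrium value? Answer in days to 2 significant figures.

Areal heat capacity C = 4.016×10^7 J/(m^2 K) (given).
τ = C / λ = 4.02×10^7 / 9.935 = 4.04×10^6 s.
Fraction reached: 1 − e^(−t/τ) = 0.52 ⇒ t = −τ ln(1 − 0.52) = τ × 0.734.
t = 2.97×10^6 s = 34.3 days.

34 days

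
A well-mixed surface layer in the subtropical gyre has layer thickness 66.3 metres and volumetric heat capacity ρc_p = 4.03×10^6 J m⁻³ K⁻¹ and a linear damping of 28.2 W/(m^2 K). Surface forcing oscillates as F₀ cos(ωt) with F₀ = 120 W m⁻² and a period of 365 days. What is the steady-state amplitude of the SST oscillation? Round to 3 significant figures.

1.99 K

Areal heat capacity C = ρc_p × D = 4.03×10^6 × 66.3 = 2.67×10^8 J/(m^2 K).
Angular frequency ω = 2π / T = 2π / 3.15×10^7 s = 1.99×10^-7 s⁻¹.
√((Cω)² + λ²) = √((53.2)² + 28.2²) = 60.2 W/(m²·K).
Amplitude A = F₀ / √((Cω)²+λ²) = 120 / 60.2 = 1.99 K.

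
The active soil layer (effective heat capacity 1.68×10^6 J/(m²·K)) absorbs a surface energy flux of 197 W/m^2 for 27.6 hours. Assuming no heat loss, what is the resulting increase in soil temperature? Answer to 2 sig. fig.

Areal heat capacity C = 1.68×10^6 J/(m²·K) (given).
Net heat input Q = F Δt = 197 × (27.6 hours × 3600 s/hour) = 1.96×10^7 J/m².
ΔT = Q / C = 1.96×10^7 / 1.68×10^6 = 11.7 K.

12 K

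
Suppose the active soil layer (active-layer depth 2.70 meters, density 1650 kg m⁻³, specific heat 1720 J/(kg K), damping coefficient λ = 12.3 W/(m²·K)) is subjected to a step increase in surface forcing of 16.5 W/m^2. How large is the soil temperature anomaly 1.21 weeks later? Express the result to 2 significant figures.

Areal heat capacity C = ρ c_p D = 1650 × 1720 × 2.70 = 7.66×10^6 J/(m²·K).
τ = C / λ = 7.66×10^6 / 12.3 = 6.23×10^5 s.
Equilibrium anomaly ΔT_eq = F / λ = 16.5 / 12.3 = 1.34 K.
t = 1.21 weeks = 7.32×10^5 s, so t/τ = 1.17.
ΔT(t) = ΔT_eq (1 − e^(−t/τ)) = 1.34 × (1 − e^−1.17) = 0.927 K.

0.93 K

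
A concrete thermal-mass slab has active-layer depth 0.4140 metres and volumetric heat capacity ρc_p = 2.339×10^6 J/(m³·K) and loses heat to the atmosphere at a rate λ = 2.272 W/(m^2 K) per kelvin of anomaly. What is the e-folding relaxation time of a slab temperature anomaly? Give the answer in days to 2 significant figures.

4.9 days

Areal heat capacity C = ρc_p × D = 2.339×10^6 × 0.4140 = 9.68×10^5 J/(m^2 K).
Relaxation time τ = C / λ = 9.68×10^5 / 2.272 = 4.26×10^5 s.
In days: 4.26×10^5 s / (86400 s/day) = 4.93 days.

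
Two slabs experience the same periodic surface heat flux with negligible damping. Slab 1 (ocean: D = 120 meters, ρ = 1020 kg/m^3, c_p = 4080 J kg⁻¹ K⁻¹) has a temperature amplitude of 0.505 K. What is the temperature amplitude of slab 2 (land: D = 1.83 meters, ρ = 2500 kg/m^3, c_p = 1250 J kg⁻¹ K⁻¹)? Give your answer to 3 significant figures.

44.1 K

C_ocean = 4.99×10^8 J/(m²·K); C_land = 5.72×10^6 J/(m²·K).
A ∝ 1/C ⇒ A_land = A_ocean × C_ocean/C_land = 0.505 × 87.3 = 44.1 K.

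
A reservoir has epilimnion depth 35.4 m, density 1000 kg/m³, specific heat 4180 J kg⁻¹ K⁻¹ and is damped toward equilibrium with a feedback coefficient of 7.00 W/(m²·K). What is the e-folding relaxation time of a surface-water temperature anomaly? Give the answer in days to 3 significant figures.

245 days

Areal heat capacity C = ρ c_p D = 1000 × 4180 × 35.4 = 1.48×10^8 J m⁻² K⁻¹.
Relaxation time τ = C / λ = 1.48×10^8 / 7.00 = 2.11×10^7 s.
In days: 2.11×10^7 s / (86400 s/day) = 245 days.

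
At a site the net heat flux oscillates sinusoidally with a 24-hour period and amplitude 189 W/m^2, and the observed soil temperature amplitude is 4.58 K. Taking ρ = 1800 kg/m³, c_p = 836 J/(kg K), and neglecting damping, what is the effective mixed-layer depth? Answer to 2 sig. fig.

0.38 m

ω = 2π / 86400 s = 7.27×10^-5 s⁻¹.
Required C = F₀ / (A ω) = 189 / (4.58 × 7.27×10^-5) = 5.67×10^5 J/(m²·K).
D = C / (ρ c_p) = 5.67×10^5 / (1800 × 836) = 0.377 m.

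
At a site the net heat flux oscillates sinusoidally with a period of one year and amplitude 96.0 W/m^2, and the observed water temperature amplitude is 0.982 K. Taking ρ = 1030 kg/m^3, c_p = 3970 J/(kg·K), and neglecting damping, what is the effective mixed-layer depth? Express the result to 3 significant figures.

ω = 2π / 3.15×10^7 s = 1.99×10^-7 s⁻¹.
Required C = F₀ / (A ω) = 96.0 / (0.982 × 1.99×10^-7) = 4.91×10^8 J/(m²·K).
D = C / (ρ c_p) = 4.91×10^8 / (1030 × 3970) = 120 m.

120 m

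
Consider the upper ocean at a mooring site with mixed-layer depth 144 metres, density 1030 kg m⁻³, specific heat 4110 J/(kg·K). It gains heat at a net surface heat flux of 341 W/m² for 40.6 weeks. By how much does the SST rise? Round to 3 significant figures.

Areal heat capacity C = ρ c_p D = 1030 × 4110 × 144 = 6.10×10^8 J/(m^2 K).
Net heat input Q = F Δt = 341 × (40.6 weeks × 6.048×10^5 s/week) = 8.37×10^9 J/m².
ΔT = Q / C = 8.37×10^9 / 6.10×10^8 = 13.7 K.

13.7 K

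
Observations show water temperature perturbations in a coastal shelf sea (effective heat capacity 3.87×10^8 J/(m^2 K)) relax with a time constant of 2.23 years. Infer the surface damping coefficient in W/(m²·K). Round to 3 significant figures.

5.50

Areal heat capacity C = 3.87×10^8 J/(m^2 K) (given).
τ = 2.23 years = 7.04×10^7 s.
λ = C / τ = 3.87×10^8 / 7.04×10^7 = 5.50 W/(m²·K).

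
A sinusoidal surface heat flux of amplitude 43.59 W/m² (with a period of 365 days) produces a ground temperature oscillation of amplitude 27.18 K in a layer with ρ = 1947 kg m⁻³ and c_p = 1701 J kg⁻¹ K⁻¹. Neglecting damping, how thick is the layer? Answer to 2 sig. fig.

2.4 m

ω = 2π / 3.15×10^7 s = 1.99×10^-7 s⁻¹.
Required C = F₀ / (A ω) = 43.59 / (27.18 × 1.99×10^-7) = 8.05×10^6 J/(m²·K).
D = C / (ρ c_p) = 8.05×10^6 / (1947 × 1701) = 2.43 m.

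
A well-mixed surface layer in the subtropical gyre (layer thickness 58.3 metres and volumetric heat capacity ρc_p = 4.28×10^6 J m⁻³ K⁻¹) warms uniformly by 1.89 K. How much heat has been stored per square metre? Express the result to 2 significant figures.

4.7×10^8

Areal heat capacity C = ρc_p × D = 4.28×10^6 × 58.3 = 2.50×10^8 J m⁻² K⁻¹.
ΔQ = C ΔT = 2.50×10^8 × 1.89 = 4.72×10^8 J/m².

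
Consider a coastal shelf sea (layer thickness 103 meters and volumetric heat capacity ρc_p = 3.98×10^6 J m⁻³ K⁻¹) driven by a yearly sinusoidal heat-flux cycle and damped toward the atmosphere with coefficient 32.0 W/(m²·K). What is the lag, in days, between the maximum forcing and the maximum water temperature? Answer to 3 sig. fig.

Areal heat capacity C = ρc_p × D = 3.98×10^6 × 103 = 4.10×10^8 J/(m^2 K).
ω = 2π / 3.15×10^7 s = 1.99×10^-7 s⁻¹.
Phase lag φ = arctan(Cω/λ) = arctan(81.7/32.0) = 1.20 rad.
Time lag = φ / ω = 1.20 / 1.99×10^-7 = 6.01×10^6 s = 69.6 days.

69.6 days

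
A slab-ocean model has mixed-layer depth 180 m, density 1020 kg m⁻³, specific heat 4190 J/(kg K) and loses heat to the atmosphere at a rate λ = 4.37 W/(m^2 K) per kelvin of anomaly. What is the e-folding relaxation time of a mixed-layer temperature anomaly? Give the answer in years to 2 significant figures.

Areal heat capacity C = ρ c_p D = 1020 × 4190 × 180 = 7.69×10^8 J/(m²·K).
Relaxation time τ = C / λ = 7.69×10^8 / 4.37 = 1.76×10^8 s.
In years: 1.76×10^8 s / (3.156×10^7 s/year) = 5.58 years.

5.6 years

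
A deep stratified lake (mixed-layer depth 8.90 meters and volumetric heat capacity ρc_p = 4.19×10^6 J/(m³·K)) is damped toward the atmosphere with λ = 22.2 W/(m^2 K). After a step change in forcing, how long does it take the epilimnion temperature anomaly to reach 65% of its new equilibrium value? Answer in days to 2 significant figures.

20 days

Areal heat capacity C = ρc_p × D = 4.19×10^6 × 8.90 = 3.73×10^7 J/(m^2 K).
τ = C / λ = 3.73×10^7 / 22.2 = 1.68×10^6 s.
Fraction reached: 1 − e^(−t/τ) = 0.65 ⇒ t = −τ ln(1 − 0.65) = τ × 1.05.
t = 1.76×10^6 s = 20.4 days.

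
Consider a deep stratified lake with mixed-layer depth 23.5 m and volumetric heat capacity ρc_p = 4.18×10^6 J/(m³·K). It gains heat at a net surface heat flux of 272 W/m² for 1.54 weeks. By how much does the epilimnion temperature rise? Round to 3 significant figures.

Areal heat capacity C = ρc_p × D = 4.18×10^6 × 23.5 = 9.82×10^7 J/(m²·K).
Net heat input Q = F Δt = 272 × (1.54 weeks × 6.048×10^5 s/week) = 2.53×10^8 J/m².
ΔT = Q / C = 2.53×10^8 / 9.82×10^7 = 2.58 K.

2.58 K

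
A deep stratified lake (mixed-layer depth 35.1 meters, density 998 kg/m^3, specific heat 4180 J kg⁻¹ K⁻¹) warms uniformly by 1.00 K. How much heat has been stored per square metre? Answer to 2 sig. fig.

1.5×10^8

Areal heat capacity C = ρ c_p D = 998 × 4180 × 35.1 = 1.46×10^8 J/(m^2 K).
ΔQ = C ΔT = 1.46×10^8 × 1.00 = 1.46×10^8 J/m².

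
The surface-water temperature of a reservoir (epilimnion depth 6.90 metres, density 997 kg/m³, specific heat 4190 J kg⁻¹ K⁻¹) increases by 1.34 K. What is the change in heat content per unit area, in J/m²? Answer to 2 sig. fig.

Areal heat capacity C = ρ c_p D = 997 × 4190 × 6.90 = 2.88×10^7 J m⁻² K⁻¹.
ΔQ = C ΔT = 2.88×10^7 × 1.34 = 3.86×10^7 J/m².

3.9×10^7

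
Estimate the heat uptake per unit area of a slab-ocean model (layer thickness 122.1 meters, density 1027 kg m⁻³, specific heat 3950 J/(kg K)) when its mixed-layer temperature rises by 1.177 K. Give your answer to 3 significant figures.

5.83×10^8

Areal heat capacity C = ρ c_p D = 1027 × 3950 × 122.1 = 4.95×10^8 J/(m²·K).
ΔQ = C ΔT = 4.95×10^8 × 1.177 = 5.83×10^8 J/m².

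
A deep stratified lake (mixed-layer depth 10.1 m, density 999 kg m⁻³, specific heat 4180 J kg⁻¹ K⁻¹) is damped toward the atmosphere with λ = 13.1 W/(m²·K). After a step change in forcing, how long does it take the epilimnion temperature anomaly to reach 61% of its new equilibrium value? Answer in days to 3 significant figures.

Areal heat capacity C = ρ c_p D = 999 × 4180 × 10.1 = 4.22×10^7 J/(m^2 K).
τ = C / λ = 4.22×10^7 / 13.1 = 3.22×10^6 s.
Fraction reached: 1 − e^(−t/τ) = 0.61 ⇒ t = −τ ln(1 − 0.61) = τ × 0.942.
t = 3.03×10^6 s = 35.1 days.

35.1 days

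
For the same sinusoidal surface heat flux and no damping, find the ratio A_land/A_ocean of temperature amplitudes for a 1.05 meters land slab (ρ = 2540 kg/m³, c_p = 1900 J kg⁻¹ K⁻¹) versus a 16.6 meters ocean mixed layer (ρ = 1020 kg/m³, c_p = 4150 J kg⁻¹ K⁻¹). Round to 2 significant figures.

14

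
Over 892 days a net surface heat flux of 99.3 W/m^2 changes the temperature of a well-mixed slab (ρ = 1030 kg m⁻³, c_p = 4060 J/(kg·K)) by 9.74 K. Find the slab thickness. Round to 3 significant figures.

188 m

Heat input Q = F Δt = 99.3 × 7.71×10^7 s = 7.65×10^9 J/m².
Required areal heat capacity C = Q / ΔT = 7.86×10^8 J/(m²·K).
Depth D = C / (ρ c_p) = 7.86×10^8 / (1030 × 4060) = 188 m.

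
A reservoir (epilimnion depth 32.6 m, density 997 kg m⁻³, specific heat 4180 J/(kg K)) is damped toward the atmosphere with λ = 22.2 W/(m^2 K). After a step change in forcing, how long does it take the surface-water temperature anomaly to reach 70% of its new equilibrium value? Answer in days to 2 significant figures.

Areal heat capacity C = ρ c_p D = 997 × 4180 × 32.6 = 1.36×10^8 J/(m²·K).
τ = C / λ = 1.36×10^8 / 22.2 = 6.12×10^6 s.
Fraction reached: 1 − e^(−t/τ) = 0.70 ⇒ t = −τ ln(1 − 0.70) = τ × 1.20.
t = 7.37×10^6 s = 85.3 days.

85 days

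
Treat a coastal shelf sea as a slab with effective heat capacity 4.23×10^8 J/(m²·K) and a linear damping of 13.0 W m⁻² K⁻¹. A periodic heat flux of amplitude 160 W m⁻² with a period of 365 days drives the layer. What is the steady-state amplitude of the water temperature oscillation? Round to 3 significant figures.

1.88 K

Areal heat capacity C = 4.23×10^8 J/(m²·K) (given).
Angular frequency ω = 2π / T = 2π / 3.15×10^7 s = 1.99×10^-7 s⁻¹.
√((Cω)² + λ²) = √((84.3)² + 13.0²) = 85.3 W/(m²·K).
Amplitude A = F₀ / √((Cω)²+λ²) = 160 / 85.3 = 1.88 K.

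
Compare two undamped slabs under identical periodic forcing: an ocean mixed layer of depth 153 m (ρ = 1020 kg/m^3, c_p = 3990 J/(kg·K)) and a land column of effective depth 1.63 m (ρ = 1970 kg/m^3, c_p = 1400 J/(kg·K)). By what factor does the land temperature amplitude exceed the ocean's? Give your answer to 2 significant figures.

C_ocean = 1020 × 3990 × 153 = 6.23×10^8 J/(m²·K).
C_land = 1970 × 1400 × 1.63 = 4.50×10^6 J/(m²·K).
Undamped amplitude ∝ 1/C, so A_land/A_ocean = C_ocean/C_land = 139.

140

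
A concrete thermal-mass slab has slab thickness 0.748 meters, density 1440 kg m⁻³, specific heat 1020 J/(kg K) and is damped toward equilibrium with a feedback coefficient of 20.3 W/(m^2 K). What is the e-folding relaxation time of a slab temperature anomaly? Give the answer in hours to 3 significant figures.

15.0 hours

Areal heat capacity C = ρ c_p D = 1440 × 1020 × 0.748 = 1.10×10^6 J/(m^2 K).
Relaxation time τ = C / λ = 1.10×10^6 / 20.3 = 54100 s.
In hours: 54100 s / (3600 s/hour) = 15.0 hours.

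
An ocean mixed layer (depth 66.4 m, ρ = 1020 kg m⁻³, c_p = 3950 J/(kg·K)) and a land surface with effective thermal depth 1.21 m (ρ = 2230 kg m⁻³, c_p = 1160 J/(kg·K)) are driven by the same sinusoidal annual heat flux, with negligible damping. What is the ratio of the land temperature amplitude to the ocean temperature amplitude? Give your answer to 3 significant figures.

C_ocean = 1020 × 3950 × 66.4 = 2.68×10^8 J/(m²·K).
C_land = 2230 × 1160 × 1.21 = 3.13×10^6 J/(m²·K).
Undamped amplitude ∝ 1/C, so A_land/A_ocean = C_ocean/C_land = 85.5.

85.5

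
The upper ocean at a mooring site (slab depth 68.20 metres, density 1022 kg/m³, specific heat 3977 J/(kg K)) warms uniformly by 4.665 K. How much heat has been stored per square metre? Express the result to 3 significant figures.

Areal heat capacity C = ρ c_p D = 1022 × 3977 × 68.20 = 2.77×10^8 J m⁻² K⁻¹.
ΔQ = C ΔT = 2.77×10^8 × 4.665 = 1.29×10^9 J/m².

1.29×10^9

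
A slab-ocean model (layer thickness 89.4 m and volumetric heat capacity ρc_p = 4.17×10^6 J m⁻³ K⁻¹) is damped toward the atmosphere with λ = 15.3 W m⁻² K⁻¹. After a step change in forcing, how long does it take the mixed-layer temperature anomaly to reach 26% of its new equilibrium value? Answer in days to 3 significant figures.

Areal heat capacity C = ρc_p × D = 4.17×10^6 × 89.4 = 3.73×10^8 J/(m^2 K).
τ = C / λ = 3.73×10^8 / 15.3 = 2.44×10^7 s.
Fraction reached: 1 − e^(−t/τ) = 0.26 ⇒ t = −τ ln(1 − 0.26) = τ × 0.301.
t = 7.34×10^6 s = 84.9 days.

84.9 days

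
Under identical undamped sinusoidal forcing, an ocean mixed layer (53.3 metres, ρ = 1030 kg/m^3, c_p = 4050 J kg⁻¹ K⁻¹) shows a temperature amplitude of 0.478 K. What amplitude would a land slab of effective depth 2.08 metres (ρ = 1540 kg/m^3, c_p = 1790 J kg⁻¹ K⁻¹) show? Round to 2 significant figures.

C_ocean = 2.22×10^8 J/(m²·K); C_land = 5.73×10^6 J/(m²·K).
A ∝ 1/C ⇒ A_land = A_ocean × C_ocean/C_land = 0.478 × 38.8 = 18.5 K.

19 K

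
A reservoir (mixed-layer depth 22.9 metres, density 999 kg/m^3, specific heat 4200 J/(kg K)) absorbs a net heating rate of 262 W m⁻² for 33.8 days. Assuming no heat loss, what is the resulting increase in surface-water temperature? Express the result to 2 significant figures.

Areal heat capacity C = ρ c_p D = 999 × 4200 × 22.9 = 9.61×10^7 J/(m^2 K).
Net heat input Q = F Δt = 262 × (33.8 days × 86400 s/day) = 7.65×10^8 J/m².
ΔT = Q / C = 7.65×10^8 / 9.61×10^7 = 7.96 K.

8.0 K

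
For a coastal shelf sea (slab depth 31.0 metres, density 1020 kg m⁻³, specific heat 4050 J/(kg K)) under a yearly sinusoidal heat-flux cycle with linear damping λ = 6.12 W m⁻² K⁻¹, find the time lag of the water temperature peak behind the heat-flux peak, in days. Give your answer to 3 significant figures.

77.6 days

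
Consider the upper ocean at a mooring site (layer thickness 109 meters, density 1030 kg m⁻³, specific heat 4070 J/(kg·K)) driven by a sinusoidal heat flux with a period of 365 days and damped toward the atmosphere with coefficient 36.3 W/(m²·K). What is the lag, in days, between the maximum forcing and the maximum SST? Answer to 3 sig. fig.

Areal heat capacity C = ρ c_p D = 1030 × 4070 × 109 = 4.57×10^8 J/(m²·K).
ω = 2π / 3.15×10^7 s = 1.99×10^-7 s⁻¹.
Phase lag φ = arctan(Cω/λ) = arctan(91.0/36.3) = 1.19 rad.
Time lag = φ / ω = 1.19 / 1.99×10^-7 = 5.98×10^6 s = 69.2 days.

69.2 days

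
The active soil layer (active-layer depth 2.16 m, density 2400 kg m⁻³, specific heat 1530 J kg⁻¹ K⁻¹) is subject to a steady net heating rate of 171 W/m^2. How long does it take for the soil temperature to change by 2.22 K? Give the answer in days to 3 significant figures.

Areal heat capacity C = ρ c_p D = 2400 × 1530 × 2.16 = 7.93×10^6 J m⁻² K⁻¹.
Time required: Δt = C ΔT / F = 7.93×10^6 × 2.22 / 171 = 1.03×10^5 s.
In days: 1.03×10^5 s / (86400 s/day) = 1.19 days.

1.19 days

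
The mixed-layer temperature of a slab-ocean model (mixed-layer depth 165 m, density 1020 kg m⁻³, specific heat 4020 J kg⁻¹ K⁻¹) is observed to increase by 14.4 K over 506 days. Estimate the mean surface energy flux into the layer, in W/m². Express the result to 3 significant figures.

Areal heat capacity C = ρ c_p D = 1020 × 4020 × 165 = 6.77×10^8 J/(m^2 K).
Required heat per unit area: Q = C ΔT = 6.77×10^8 × 14.4 = 9.74×10^9 J/m².
Flux F = Q / Δt = 9.74×10^9 / 4.37×10^7 s = 223 W/m².

223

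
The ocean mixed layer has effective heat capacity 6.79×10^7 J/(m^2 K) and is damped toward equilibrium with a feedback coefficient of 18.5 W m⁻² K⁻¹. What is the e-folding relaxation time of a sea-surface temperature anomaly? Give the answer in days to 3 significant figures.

42.5 days

Areal heat capacity C = 6.79×10^7 J/(m^2 K) (given).
Relaxation time τ = C / λ = 6.79×10^7 / 18.5 = 3.67×10^6 s.
In days: 3.67×10^6 s / (86400 s/day) = 42.5 days.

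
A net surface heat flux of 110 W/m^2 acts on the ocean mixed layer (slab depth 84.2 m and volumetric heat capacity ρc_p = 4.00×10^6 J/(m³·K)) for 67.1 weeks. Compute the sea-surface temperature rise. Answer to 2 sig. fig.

Areal heat capacity C = ρc_p × D = 4.00×10^6 × 84.2 = 3.37×10^8 J/(m²·K).
Net heat input Q = F Δt = 110 × (67.1 weeks × 6.048×10^5 s/week) = 4.46×10^9 J/m².
ΔT = Q / C = 4.46×10^9 / 3.37×10^8 = 13.3 K.

13 K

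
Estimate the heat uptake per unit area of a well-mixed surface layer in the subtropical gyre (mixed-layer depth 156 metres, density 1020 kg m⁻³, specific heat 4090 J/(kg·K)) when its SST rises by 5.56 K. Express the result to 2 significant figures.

Areal heat capacity C = ρ c_p D = 1020 × 4090 × 156 = 6.51×10^8 J/(m²·K).
ΔQ = C ΔT = 6.51×10^8 × 5.56 = 3.62×10^9 J/m².

3.6×10^9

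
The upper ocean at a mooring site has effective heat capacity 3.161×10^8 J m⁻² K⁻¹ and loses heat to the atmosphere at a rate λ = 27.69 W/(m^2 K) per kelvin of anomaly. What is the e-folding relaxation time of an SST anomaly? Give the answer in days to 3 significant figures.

Areal heat capacity C = 3.161×10^8 J m⁻² K⁻¹ (given).
Relaxation time τ = C / λ = 3.16×10^8 / 27.69 = 1.14×10^7 s.
In days: 1.14×10^7 s / (86400 s/day) = 132 days.

132 days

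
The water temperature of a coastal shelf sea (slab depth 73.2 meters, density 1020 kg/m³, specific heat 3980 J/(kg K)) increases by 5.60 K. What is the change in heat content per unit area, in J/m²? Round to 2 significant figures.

1.7×10^9

Areal heat capacity C = ρ c_p D = 1020 × 3980 × 73.2 = 2.97×10^8 J m⁻² K⁻¹.
ΔQ = C ΔT = 2.97×10^8 × 5.60 = 1.66×10^9 J/m².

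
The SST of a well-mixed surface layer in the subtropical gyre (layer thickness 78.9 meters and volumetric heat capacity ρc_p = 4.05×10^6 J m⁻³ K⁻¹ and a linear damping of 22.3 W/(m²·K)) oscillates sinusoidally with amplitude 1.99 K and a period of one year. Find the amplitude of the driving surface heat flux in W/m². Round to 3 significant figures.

134

Areal heat capacity C = ρc_p × D = 4.05×10^6 × 78.9 = 3.20×10^8 J/(m²·K).
ω = 2π / 3.15×10^7 s = 1.99×10^-7 s⁻¹.
√((Cω)² + λ²) = √((63.7)² + 22.3²) = 67.5 W/(m²·K).
F₀ = A × √((Cω)²+λ²) = 1.99 × 67.5 = 134 W/m².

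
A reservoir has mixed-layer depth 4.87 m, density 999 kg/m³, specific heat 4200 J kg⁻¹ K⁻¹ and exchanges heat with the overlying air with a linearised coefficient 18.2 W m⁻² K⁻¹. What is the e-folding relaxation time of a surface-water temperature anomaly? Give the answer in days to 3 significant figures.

Areal heat capacity C = ρ c_p D = 999 × 4200 × 4.87 = 2.04×10^7 J/(m²·K).
Relaxation time τ = C / λ = 2.04×10^7 / 18.2 = 1.12×10^6 s.
In days: 1.12×10^6 s / (86400 s/day) = 13.0 days.

13.0 days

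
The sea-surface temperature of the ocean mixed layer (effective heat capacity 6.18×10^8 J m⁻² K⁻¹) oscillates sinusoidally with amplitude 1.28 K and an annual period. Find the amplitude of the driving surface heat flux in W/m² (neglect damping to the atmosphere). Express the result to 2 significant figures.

160

Areal heat capacity C = 6.18×10^8 J m⁻² K⁻¹ (given).
ω = 2π / 3.15×10^7 s = 1.99×10^-7 s⁻¹.
Cω = 6.18×10^8 × 1.99×10^-7 = 123 W/(m²·K).
F₀ = A × Cω = 1.28 × 123 = 158 W/m².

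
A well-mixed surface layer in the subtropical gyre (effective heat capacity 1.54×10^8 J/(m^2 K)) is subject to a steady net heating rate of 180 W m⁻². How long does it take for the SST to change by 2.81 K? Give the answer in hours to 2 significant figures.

Areal heat capacity C = 1.54×10^8 J/(m^2 K) (given).
Time required: Δt = C ΔT / F = 1.54×10^8 × 2.81 / 180 = 2.40×10^6 s.
In hours: 2.40×10^6 s / (3600 s/hour) = 668 hours.

670 hours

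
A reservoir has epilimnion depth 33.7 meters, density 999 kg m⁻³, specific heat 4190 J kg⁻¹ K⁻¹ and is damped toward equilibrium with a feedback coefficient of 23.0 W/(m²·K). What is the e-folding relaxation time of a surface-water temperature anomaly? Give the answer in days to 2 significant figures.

71 days

Areal heat capacity C = ρ c_p D = 999 × 4190 × 33.7 = 1.41×10^8 J m⁻² K⁻¹.
Relaxation time τ = C / λ = 1.41×10^8 / 23.0 = 6.13×10^6 s.
In days: 6.13×10^6 s / (86400 s/day) = 71.0 days.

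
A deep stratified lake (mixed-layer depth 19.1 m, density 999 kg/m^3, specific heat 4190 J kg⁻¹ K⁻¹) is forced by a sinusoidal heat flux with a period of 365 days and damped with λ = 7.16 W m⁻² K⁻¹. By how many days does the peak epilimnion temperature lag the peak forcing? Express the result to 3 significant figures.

66.7 days

Areal heat capacity C = ρ c_p D = 999 × 4190 × 19.1 = 7.99×10^7 J/(m²·K).
ω = 2π / 3.15×10^7 s = 1.99×10^-7 s⁻¹.
Phase lag φ = arctan(Cω/λ) = arctan(15.9/7.16) = 1.15 rad.
Time lag = φ / ω = 1.15 / 1.99×10^-7 = 5.76×10^6 s = 66.7 days.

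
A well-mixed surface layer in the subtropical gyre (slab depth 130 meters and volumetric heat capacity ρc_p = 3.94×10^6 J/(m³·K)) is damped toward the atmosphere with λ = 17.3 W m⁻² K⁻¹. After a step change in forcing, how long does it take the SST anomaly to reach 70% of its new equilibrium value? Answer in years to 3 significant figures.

1.13 years

Areal heat capacity C = ρc_p × D = 3.94×10^6 × 130 = 5.12×10^8 J/(m^2 K).
τ = C / λ = 5.12×10^8 / 17.3 = 2.96×10^7 s.
Fraction reached: 1 − e^(−t/τ) = 0.70 ⇒ t = −τ ln(1 − 0.70) = τ × 1.20.
t = 3.56×10^7 s = 1.13 years.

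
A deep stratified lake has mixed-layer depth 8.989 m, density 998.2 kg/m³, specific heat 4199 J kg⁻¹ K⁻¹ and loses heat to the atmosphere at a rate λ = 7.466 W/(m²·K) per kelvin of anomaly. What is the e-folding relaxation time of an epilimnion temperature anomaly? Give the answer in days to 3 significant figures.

Areal heat capacity C = ρ c_p D = 998.2 × 4199 × 8.989 = 3.77×10^7 J/(m²·K).
Relaxation time τ = C / λ = 3.77×10^7 / 7.466 = 5.05×10^6 s.
In days: 5.05×10^6 s / (86400 s/day) = 58.4 days.

58.4 days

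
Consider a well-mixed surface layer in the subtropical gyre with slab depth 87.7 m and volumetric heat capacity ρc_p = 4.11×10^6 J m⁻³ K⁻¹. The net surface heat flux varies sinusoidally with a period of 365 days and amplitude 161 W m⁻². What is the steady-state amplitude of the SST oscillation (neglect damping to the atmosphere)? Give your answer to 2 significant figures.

Areal heat capacity C = ρc_p × D = 4.11×10^6 × 87.7 = 3.60×10^8 J/(m²·K).
Angular frequency ω = 2π / T = 2π / 3.15×10^7 s = 1.99×10^-7 s⁻¹.
Cω = 3.60×10^8 × 1.99×10^-7 = 71.8 W/(m²·K).
Amplitude A = F₀ / (Cω) = 161 / 71.8 = 2.24 K.

2.2 K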